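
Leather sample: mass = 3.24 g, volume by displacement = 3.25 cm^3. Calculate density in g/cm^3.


Density = mass / volume
Density = 3.24 / 3.25 = 0.997 g/cm^3


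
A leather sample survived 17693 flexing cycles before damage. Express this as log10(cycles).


4.25

log10(17693) = 4.25


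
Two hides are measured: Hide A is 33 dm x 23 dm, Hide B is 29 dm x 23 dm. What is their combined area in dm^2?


Hide A area = 33 x 23 = 759 dm^2
Hide B area = 29 x 23 = 667 dm^2
Total = 759 + 667 = 1426 dm^2


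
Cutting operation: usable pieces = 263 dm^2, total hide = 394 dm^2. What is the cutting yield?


66.8%

Yield = usable / total x 100
Yield = 263 / 394 x 100 = 66.8%


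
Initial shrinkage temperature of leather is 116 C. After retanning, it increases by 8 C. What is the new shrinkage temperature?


New Ts = 116 + 8 = 124 C


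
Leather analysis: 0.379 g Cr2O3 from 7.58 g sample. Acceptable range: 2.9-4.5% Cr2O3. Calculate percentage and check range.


Cr2O3 = 5.00%
Within range: No

Cr2O3% = 0.379 / 7.58 x 100 = 5.00%
Acceptable range: 2.9 to 4.5%
Within range: No


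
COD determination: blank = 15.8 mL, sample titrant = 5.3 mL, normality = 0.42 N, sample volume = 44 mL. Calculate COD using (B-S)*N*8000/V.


COD = (15.8 - 5.3) x 0.42 x 8000 / 44
COD = 10.5 x 0.42 x 8000 / 44
COD = 801.8 mg/L


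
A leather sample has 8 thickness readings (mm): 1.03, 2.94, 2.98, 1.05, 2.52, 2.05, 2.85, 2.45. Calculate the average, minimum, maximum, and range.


Sum = 17.87
Average = 17.87 / 8 = 2.23 mm
Minimum = 1.03 mm
Maximum = 2.98 mm
Range = 2.98 - 1.03 = 1.95 mm


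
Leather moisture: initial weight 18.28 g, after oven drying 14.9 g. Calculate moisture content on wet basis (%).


Moisture = 18.28 - 14.9 = 3.38 g
MC = 3.38 / 18.28 x 100 = 18.5%


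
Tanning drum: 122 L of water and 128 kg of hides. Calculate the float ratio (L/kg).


1.0

Float ratio = water / hide weight
Ratio = 122 / 128 = 1.0


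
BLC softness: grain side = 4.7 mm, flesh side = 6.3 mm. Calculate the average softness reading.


Average = (4.7 + 6.3) / 2
Average = 5.50 mm


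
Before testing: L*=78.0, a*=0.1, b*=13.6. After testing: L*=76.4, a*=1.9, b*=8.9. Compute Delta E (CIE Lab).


dL = 76.4 - 78.0 = -1.6
da = 1.9 - 0.1 = 1.8
db = 8.9 - 13.6 = -4.7
dE = sqrt((-1.6)^2 + (1.8)^2 + (-4.7)^2) = 5.28


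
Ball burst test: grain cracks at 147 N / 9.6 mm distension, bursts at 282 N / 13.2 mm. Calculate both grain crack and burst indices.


Crack index = 147 / 9.6 = 15.3 N/mm
Burst index = 282 / 13.2 = 21.4 N/mm


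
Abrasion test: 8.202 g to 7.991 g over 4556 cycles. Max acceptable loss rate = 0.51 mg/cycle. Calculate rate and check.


Rate = 0.046 mg/cycle
Passes: Yes

Loss = 8.202 - 7.991 = 0.211 g
Rate = 0.211 g / 4556 cycles x 1000 = 0.046 mg/cycle
Max = 0.51 mg/cycle
Passes: Yes


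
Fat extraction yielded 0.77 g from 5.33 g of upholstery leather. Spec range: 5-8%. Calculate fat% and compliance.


Fat content = 14.4%
Compliant: No

Fat% = 0.77 / 5.33 x 100 = 14.4%
Spec range: 5-8%
Compliant: No


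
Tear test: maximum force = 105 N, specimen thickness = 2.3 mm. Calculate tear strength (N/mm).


Tear strength = force / thickness
Tear = 105 / 2.3 = 45.7 N/mm


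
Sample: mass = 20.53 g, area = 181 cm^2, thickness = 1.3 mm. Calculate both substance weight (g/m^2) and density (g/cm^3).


SW = 20.53 / 181 x 10000 = 1134.3 g/m^2
Volume = 181 x 1.3 / 10 = 23.53 cm^3
Density = 20.53 / 23.53 = 0.873 g/cm^3


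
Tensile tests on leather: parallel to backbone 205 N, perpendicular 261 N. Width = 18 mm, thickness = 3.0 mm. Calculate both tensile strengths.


Area = 18 x 3.0 = 54.0 mm^2
TS (parallel) = 205 / 54.0 = 3.80 N/mm^2
TS (perpendicular) = 261 / 54.0 = 4.83 N/mm^2


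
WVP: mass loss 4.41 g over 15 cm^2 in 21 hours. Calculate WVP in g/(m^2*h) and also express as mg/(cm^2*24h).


WVP = 140.00 g/(m^2*h)
Daily rate = 336.00 mg/(cm^2*24h)

WVP = 4.41 / (15 x 21) x 10000 = 140.00 g/(m^2*h)
Mass loss in mg = 4.41 x 1000 = 4410 mg
Per cm^2 per 24h in mg: 4410 x 24 / (15 x 21) = 105840 / 315 = 336.00 mg/(cm^2*24h)


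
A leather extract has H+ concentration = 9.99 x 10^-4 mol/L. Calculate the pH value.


pH = -log10[H+]
pH = -log10(9.99 x 10^-4) = 3.00


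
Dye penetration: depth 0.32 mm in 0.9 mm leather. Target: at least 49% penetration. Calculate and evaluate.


Penetration = 0.32 / 0.9 x 100 = 35.6%
Target: 49%
Meets target: No


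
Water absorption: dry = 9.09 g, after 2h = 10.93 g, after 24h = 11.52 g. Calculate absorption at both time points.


WA (2h) = (10.93 - 9.09) / 9.09 x 100 = 20.2%
WA (24h) = (11.52 - 9.09) / 9.09 x 100 = 26.7%


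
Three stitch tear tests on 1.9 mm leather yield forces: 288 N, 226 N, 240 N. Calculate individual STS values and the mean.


STS1 = 288 / 1.9 = 151.6 N/mm
STS2 = 226 / 1.9 = 118.9 N/mm
STS3 = 240 / 1.9 = 126.3 N/mm
Mean = (151.6 + 118.9 + 126.3) / 3 = 132.3 N/mm


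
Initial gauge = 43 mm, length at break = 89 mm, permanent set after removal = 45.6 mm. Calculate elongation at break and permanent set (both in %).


Elongation at break = (89 - 43) / 43 x 100 = 107.0%
Permanent set = (45.6 - 43) / 43 x 100 = 6.0%


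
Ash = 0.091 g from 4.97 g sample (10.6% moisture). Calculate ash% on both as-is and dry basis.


As-is ash = 1.83%
Dry-basis ash = 2.05%

As-is ash% = 0.091 / 4.97 x 100 = 1.83%
Dry mass = 4.97 x (100 - 10.6) / 100 = 4.44318 g
Dry-basis ash% = 0.091 / 4.44318 x 100 = 2.05%


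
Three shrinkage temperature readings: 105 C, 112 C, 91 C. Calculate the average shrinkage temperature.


102.7 C

Average = (105 + 112 + 91) / 3
Average = 308 / 3 = 102.7 C


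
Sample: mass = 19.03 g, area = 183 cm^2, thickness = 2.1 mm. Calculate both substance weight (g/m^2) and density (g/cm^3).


SW = 19.03 / 183 x 10000 = 1039.9 g/m^2
Volume = 183 x 2.1 / 10 = 38.43 cm^3
Density = 19.03 / 38.43 = 0.495 g/cm^3


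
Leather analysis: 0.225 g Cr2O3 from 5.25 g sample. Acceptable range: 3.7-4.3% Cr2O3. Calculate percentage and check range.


Cr2O3 = 4.29%
Within range: Yes

Cr2O3% = 0.225 / 5.25 x 100 = 4.29%
Acceptable range: 3.7 to 4.3%
Within range: Yes


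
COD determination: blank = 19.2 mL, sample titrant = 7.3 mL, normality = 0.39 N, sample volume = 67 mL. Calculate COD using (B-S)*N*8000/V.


COD = (19.2 - 7.3) x 0.39 x 8000 / 67
COD = 11.9 x 0.39 x 8000 / 67
COD = 554.1 mg/L


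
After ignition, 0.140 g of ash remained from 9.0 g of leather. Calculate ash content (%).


1.56%

Ash% = 0.140 / 9.0 x 100
Ash% = 1.56%


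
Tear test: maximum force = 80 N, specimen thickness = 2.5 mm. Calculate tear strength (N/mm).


32.0 N/mm

Tear strength = force / thickness
Tear = 80 / 2.5 = 32.0 N/mm


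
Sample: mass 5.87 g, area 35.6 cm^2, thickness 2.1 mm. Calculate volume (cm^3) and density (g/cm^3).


Thickness in cm = 2.1 / 10 = 0.21 cm
Volume = 35.6 x 0.21 = 7.476 cm^3
Density = 5.87 / 7.476 = 0.785 g/cm^3


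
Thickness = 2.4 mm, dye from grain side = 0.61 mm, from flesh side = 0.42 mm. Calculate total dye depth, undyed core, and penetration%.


Total dyed = 0.61 + 0.42 = 1.03 mm
Undyed core = 2.4 - 1.03 = 1.37 mm
Penetration = 1.03 / 2.4 x 100 = 42.9%


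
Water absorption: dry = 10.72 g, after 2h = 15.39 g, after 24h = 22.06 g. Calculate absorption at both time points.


2h absorption = 43.6%
24h absorption = 105.8%

WA (2h) = (15.39 - 10.72) / 10.72 x 100 = 43.6%
WA (24h) = (22.06 - 10.72) / 10.72 x 100 = 105.8%


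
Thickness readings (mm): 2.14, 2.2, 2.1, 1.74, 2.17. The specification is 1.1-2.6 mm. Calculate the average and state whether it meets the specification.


Sum = 10.35
Average = 10.35 / 5 = 2.07 mm
Specification range: 1.1 to 2.6 mm
Within spec: Yes


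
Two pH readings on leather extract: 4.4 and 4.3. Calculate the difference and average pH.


Difference = |4.4 - 4.3| = 0.1
Average = (4.4 + 4.3) / 2 = 4.35


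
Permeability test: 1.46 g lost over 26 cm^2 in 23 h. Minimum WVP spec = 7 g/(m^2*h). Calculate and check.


WVP = 24.41 g/(m^2*h)
Meets specification: Yes

WVP = 1.46 / (26 x 23) x 10000 = 24.41 g/(m^2*h)
Minimum: 7 g/(m^2*h)
Meets spec: Yes


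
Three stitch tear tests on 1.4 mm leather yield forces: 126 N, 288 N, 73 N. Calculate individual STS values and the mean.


STS1 = 126 / 1.4 = 90.0 N/mm
STS2 = 288 / 1.4 = 205.7 N/mm
STS3 = 73 / 1.4 = 52.1 N/mm
Mean = (90.0 + 205.7 + 52.1) / 3 = 115.9 N/mm


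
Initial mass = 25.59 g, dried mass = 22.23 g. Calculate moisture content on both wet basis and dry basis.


Wet basis = 13.1%
Dry basis = 15.1%


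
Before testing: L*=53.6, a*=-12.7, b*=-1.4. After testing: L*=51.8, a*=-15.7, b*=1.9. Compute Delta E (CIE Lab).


dL = 51.8 - 53.6 = -1.8
da = -15.7 - (-12.7) = -3.0
db = 1.9 - (-1.4) = 3.3
dE = sqrt((-1.8)^2 + (-3.0)^2 + (3.3)^2) = 4.81


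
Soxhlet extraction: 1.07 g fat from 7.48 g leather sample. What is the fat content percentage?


14.3%


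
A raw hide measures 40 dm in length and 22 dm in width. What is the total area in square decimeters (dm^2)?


Area = length x width
Area = 40 x 22 = 880 dm^2


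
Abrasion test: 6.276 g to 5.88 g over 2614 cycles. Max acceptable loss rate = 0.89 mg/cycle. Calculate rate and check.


Loss = 6.276 - 5.88 = 0.396 g
Rate = 0.396 g / 2614 cycles x 1000 = 0.151 mg/cycle
Max = 0.89 mg/cycle
Passes: Yes


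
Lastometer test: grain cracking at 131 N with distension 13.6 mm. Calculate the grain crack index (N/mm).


Grain crack index = force / distension
Index = 131 / 13.6 = 9.6 N/mm


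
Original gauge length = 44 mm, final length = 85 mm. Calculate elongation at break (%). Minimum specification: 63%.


Elongation = 93.2%
Meets spec: Yes

Extension = 85 - 44 = 41 mm
Elongation = 41 / 44 x 100 = 93.2%
Minimum required: 63%
Meets specification: Yes


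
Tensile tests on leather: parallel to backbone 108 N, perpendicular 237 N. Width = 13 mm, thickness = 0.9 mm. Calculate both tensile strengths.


Area = 13 x 0.9 = 11.7 mm^2
TS (parallel) = 108 / 11.7 = 9.23 N/mm^2
TS (perpendicular) = 237 / 11.7 = 20.26 N/mm^2


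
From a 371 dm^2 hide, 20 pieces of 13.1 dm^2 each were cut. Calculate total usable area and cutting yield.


Total usable = 20 x 13.1 = 262.0 dm^2
Yield = 262.0 / 371 x 100 = 70.6%


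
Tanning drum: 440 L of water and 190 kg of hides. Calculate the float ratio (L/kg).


Float ratio = water / hide weight
Ratio = 440 / 190 = 2.3


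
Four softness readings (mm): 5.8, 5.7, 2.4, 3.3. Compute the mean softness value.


Sum = 5.8 + 5.7 + 2.4 + 3.3
Mean = 17.2 / 4 = 4.30 mm


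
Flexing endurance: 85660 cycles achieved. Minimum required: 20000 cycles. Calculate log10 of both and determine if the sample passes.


Achieved: log10 = 4.93
Required: log10 = 4.30
Passes: Yes

log10(85660) = 4.93
log10(20000) = 4.30
Passes: Yes


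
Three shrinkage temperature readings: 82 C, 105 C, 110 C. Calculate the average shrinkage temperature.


Average = (82 + 105 + 110) / 3
Average = 297 / 3 = 99.0 C


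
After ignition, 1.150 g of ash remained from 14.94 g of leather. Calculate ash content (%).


7.70%

Ash% = 1.150 / 14.94 x 100
Ash% = 7.70%


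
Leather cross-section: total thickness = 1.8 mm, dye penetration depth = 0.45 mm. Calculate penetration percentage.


25.0%

Penetration% = 0.45 / 1.8 x 100
Penetration = 25.0%


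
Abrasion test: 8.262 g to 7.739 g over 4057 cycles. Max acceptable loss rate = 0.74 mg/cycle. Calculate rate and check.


Loss = 8.262 - 7.739 = 0.523 g
Rate = 0.523 g / 4057 cycles x 1000 = 0.129 mg/cycle
Max = 0.74 mg/cycle
Passes: Yes


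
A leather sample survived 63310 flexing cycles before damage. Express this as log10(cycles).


log10(63310) = 4.80


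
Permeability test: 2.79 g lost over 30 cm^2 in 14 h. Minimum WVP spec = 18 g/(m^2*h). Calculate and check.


WVP = 2.79 / (30 x 14) x 10000 = 66.43 g/(m^2*h)
Minimum: 18 g/(m^2*h)
Meets spec: Yes


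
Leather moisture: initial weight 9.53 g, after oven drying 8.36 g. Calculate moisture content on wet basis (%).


12.3%

Moisture = 9.53 - 8.36 = 1.17 g
MC = 1.17 / 9.53 x 100 = 12.3%


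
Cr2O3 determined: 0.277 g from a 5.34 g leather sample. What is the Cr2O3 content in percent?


Cr2O3% = 0.277 / 5.34 x 100
Cr2O3% = 5.19%


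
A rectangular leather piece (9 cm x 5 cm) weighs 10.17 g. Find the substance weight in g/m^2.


Area = 9 x 5 = 45 cm^2
SW = 10.17 / 45 x 10000 = 2260.0 g/m^2


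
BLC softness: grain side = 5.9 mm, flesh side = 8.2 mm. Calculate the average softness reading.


Average = (5.9 + 8.2) / 2
Average = 7.05 mm


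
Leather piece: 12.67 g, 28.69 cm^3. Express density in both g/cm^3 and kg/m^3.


0.442 g/cm^3
442 kg/m^3

Density = 12.67 / 28.69 = 0.442 g/cm^3
Convert: 0.442 x 1000 = 442 kg/m^3


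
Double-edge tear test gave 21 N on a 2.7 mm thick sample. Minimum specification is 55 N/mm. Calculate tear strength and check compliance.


Tear strength = 21 / 2.7 = 7.8 N/mm
Required minimum = 55 N/mm
Compliant: No


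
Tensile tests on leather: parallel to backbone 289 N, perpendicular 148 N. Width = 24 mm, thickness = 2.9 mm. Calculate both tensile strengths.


Parallel = 4.15 N/mm^2
Perpendicular = 2.13 N/mm^2

Area = 24 x 2.9 = 69.6 mm^2
TS (parallel) = 289 / 69.6 = 4.15 N/mm^2
TS (perpendicular) = 148 / 69.6 = 2.13 N/mm^2


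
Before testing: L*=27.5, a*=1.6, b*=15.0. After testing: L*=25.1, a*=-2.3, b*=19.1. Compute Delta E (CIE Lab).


Delta E = 6.15

dL = 25.1 - 27.5 = -2.4
da = -2.3 - 1.6 = -3.9
db = 19.1 - 15.0 = 4.1
dE = sqrt((-2.4)^2 + (-3.9)^2 + (4.1)^2) = 6.15


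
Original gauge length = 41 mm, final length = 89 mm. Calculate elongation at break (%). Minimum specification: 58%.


Extension = 89 - 41 = 48 mm
Elongation = 48 / 41 x 100 = 117.1%
Minimum required: 58%
Meets specification: Yes


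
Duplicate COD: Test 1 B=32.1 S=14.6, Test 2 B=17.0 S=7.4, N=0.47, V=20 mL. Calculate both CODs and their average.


COD1 = (32.1 - 14.6) x 0.47 x 8000 / 20 = 3290.0 mg/L
COD2 = (17.0 - 7.4) x 0.47 x 8000 / 20 = 1804.8 mg/L
Average = (3290.0 + 1804.8) / 2 = 2547.4 mg/L


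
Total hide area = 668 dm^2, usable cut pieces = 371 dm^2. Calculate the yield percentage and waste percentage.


Yield = 371 / 668 x 100 = 55.5%
Waste = 668 - 371 = 297 dm^2
Waste% = 100 - 55.5 = 44.5%


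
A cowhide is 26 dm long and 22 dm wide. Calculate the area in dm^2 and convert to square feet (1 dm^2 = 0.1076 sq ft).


Area = 26 x 22 = 572 dm^2
Conversion: 572 x 0.1076 = 61.55 sq ft


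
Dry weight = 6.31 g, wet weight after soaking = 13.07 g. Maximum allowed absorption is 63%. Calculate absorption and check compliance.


WA = (13.07 - 6.31) / 6.31 x 100 = 107.1%
Maximum allowed: 63%
Compliant: No


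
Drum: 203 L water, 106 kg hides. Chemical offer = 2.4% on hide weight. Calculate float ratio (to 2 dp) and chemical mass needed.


Float ratio = 1.92
Chemical needed = 2.544 kg


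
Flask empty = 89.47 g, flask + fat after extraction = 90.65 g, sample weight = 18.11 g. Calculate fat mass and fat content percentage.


Fat mass = 90.65 - 89.47 = 1.18 g
Fat% = 1.18 / 18.11 x 100 = 6.5%


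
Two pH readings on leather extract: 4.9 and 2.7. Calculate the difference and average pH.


Difference = |4.9 - 2.7| = 2.2
Average = (4.9 + 2.7) / 2 = 3.80


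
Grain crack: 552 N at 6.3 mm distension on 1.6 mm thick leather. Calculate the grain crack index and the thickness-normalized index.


Crack index = 552 / 6.3 = 87.6 N/mm
Normalized = 87.6 / 1.6 = 54.8 N/mm per mm


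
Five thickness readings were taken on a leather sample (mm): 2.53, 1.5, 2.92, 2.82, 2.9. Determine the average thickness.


2.53 mm

Sum = 2.53 + 1.5 + 2.92 + 2.82 + 2.9 = 12.67
Average = 12.67 / 5 = 2.53 mm


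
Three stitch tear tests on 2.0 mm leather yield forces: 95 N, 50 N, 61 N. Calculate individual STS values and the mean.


STS1 = 47.5 N/mm
STS2 = 25.0 N/mm
STS3 = 30.5 N/mm
Mean = 34.3 N/mm

STS1 = 95 / 2.0 = 47.5 N/mm
STS2 = 50 / 2.0 = 25.0 N/mm
STS3 = 61 / 2.0 = 30.5 N/mm
Mean = (47.5 + 25.0 + 30.5) / 3 = 34.3 N/mm


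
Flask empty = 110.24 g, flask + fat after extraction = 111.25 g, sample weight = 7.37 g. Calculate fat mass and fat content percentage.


Fat mass = 1.01 g
Fat content = 13.7%

Fat mass = 111.25 - 110.24 = 1.01 g
Fat% = 1.01 / 7.37 x 100 = 13.7%


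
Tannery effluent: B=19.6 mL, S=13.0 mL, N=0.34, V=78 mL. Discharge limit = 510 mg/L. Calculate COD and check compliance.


COD = (19.6 - 13.0) x 0.34 x 8000 / 78 = 230.2 mg/L
Limit: 510 mg/L
Compliant: Yes


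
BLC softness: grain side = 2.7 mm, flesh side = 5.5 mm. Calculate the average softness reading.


Average = (2.7 + 5.5) / 2
Average = 4.10 mm


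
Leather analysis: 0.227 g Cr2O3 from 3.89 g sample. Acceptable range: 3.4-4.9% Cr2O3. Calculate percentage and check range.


Cr2O3 = 5.84%
Within range: No

Cr2O3% = 0.227 / 3.89 x 100 = 5.84%
Acceptable range: 3.4 to 4.9%
Within range: No


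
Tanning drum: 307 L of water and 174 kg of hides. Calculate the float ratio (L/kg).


Float ratio = water / hide weight
Ratio = 307 / 174 = 1.8


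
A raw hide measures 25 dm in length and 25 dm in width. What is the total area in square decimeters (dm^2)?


625 dm^2

Area = length x width
Area = 25 x 25 = 625 dm^2


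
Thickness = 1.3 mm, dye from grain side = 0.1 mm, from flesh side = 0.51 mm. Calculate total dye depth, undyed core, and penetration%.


Total dyed = 0.61 mm
Undyed core = 0.69 mm
Penetration = 46.9%

Total dyed = 0.1 + 0.51 = 0.61 mm
Undyed core = 1.3 - 0.61 = 0.69 mm
Penetration = 0.61 / 1.3 x 100 = 46.9%


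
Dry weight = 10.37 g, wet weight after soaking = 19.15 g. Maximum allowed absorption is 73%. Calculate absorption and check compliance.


Absorption = 84.7%
Compliant: No

WA = (19.15 - 10.37) / 10.37 x 100 = 84.7%
Maximum allowed: 73%
Compliant: No


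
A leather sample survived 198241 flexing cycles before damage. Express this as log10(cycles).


5.30


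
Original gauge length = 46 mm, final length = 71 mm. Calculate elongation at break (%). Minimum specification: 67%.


Elongation = 54.3%
Meets spec: No


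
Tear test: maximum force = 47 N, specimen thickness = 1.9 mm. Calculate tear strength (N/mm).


24.7 N/mm


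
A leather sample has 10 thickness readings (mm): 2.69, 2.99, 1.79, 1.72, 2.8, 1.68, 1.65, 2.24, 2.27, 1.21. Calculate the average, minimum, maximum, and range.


Average = 2.10 mm
Min = 1.21 mm
Max = 2.99 mm
Range = 1.78 mm

Sum = 21.04
Average = 21.04 / 10 = 2.10 mm
Minimum = 1.21 mm
Maximum = 2.99 mm
Range = 2.99 - 1.21 = 1.78 mm


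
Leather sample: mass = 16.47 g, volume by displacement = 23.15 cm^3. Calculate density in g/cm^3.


0.711 g/cm^3

Density = mass / volume
Density = 16.47 / 23.15 = 0.711 g/cm^3


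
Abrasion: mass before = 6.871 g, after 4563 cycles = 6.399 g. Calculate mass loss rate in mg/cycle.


0.103 mg/cycle

Mass loss = 6.871 - 6.399 = 0.472 g
Rate = 0.472 / 4563 x 1000 = 0.103 mg/cycle


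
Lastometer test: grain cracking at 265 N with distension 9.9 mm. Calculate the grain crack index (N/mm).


Grain crack index = force / distension
Index = 265 / 9.9 = 26.8 N/mm


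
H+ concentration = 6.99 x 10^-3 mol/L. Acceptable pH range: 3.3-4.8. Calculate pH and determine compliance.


pH = 2.16
Compliant: No


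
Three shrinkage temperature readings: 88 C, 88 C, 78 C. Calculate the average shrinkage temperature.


Average = (88 + 88 + 78) / 3
Average = 254 / 3 = 84.7 C


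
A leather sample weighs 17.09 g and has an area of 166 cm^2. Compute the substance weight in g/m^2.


Substance weight = mass / area x 10000
SW = 17.09 / 166 x 10000
SW = 1029.5 g/m^2


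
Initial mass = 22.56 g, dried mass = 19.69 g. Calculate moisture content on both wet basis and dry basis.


Moisture lost = 22.56 - 19.69 = 2.87 g
Wet basis MC = 2.87 / 22.56 x 100 = 12.7%
Dry basis MC = 2.87 / 19.69 x 100 = 14.6%


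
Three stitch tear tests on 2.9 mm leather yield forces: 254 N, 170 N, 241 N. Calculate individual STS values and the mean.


STS1 = 254 / 2.9 = 87.6 N/mm
STS2 = 170 / 2.9 = 58.6 N/mm
STS3 = 241 / 2.9 = 83.1 N/mm
Mean = (87.6 + 58.6 + 83.1) / 3 = 76.4 N/mm


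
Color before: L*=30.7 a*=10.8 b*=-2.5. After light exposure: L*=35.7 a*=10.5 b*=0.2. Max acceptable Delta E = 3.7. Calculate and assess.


Delta E = 5.69
Passes: No

dL = 5.0, da = -0.3, db = 2.7
dE = sqrt((5.0)^2 + (-0.3)^2 + (2.7)^2) = 5.69
Max = 3.7
Passes: No


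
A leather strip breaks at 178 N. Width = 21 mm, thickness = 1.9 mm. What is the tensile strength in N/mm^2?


Cross-sectional area = 21 x 1.9 = 39.9 mm^2
Tensile strength = 178 / 39.9 = 4.46 N/mm^2


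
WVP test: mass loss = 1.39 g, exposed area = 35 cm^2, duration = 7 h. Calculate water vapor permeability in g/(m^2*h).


WVP = mass_loss / (area x time) x 10000
WVP = 1.39 / (35 x 7) x 10000
WVP = 1.39 / 245 x 10000 = 56.73 g/(m^2*h)


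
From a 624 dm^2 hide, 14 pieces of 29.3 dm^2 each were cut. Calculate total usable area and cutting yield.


Total usable = 14 x 29.3 = 410.2 dm^2
Yield = 410.2 / 624 x 100 = 65.7%


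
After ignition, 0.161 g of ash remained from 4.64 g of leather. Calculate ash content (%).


3.47%


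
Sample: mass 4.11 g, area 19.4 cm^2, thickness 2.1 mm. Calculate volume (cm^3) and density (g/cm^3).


Thickness in cm = 2.1 / 10 = 0.21 cm
Volume = 19.4 x 0.21 = 4.074 cm^3
Density = 4.11 / 4.074 = 1.009 g/cm^3


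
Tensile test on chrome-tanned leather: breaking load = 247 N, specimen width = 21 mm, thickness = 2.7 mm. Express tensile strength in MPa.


Cross-section = 21 x 2.7 = 56.7 mm^2
TS = 247 / 56.7 = 4.36 MPa
(1 N/mm^2 = 1 MPa)


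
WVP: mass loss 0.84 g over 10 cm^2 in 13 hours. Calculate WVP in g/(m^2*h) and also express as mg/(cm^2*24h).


WVP = 64.62 g/(m^2*h)
Daily rate = 155.08 mg/(cm^2*24h)

WVP = 0.84 / (10 x 13) x 10000 = 64.62 g/(m^2*h)
Mass loss in mg = 0.84 x 1000 = 840 mg
Per cm^2 per 24h in mg: 840 x 24 / (10 x 13) = 20160 / 130 = 155.08 mg/(cm^2*24h)


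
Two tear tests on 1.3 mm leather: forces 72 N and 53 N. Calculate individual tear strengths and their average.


Tear 1 = 72 / 1.3 = 55.4 N/mm
Tear 2 = 53 / 1.3 = 40.8 N/mm
Average = (55.4 + 40.8) / 2 = 48.1 N/mm


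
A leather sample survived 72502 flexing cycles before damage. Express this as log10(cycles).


log10(72502) = 4.86


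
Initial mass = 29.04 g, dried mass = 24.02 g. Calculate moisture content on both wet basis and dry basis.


Moisture lost = 29.04 - 24.02 = 5.02 g
Wet basis MC = 5.02 / 29.04 x 100 = 17.3%
Dry basis MC = 5.02 / 24.02 x 100 = 20.9%


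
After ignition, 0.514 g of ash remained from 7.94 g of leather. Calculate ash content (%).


6.47%

Ash% = 0.514 / 7.94 x 100
Ash% = 6.47%


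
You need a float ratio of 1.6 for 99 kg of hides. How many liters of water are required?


158.4 L

Water = hide weight x target ratio
Water = 99 x 1.6 = 158.4 L


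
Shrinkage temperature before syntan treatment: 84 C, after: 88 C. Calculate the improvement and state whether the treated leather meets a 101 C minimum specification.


Improvement = 88 - 84 = 4 C
Spec check: 88 C >= 101 C? No


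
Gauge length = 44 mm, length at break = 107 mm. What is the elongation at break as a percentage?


143.2%

Extension = 107 - 44 = 63 mm
Elongation = 63 / 44 x 100 = 143.2%


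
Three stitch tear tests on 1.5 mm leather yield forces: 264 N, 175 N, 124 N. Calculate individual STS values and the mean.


STS1 = 264 / 1.5 = 176.0 N/mm
STS2 = 175 / 1.5 = 116.7 N/mm
STS3 = 124 / 1.5 = 82.7 N/mm
Mean = (176.0 + 116.7 + 82.7) / 3 = 125.1 N/mm


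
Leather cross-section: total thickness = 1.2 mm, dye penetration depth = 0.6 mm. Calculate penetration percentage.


Penetration% = 0.6 / 1.2 x 100
Penetration = 50.0%


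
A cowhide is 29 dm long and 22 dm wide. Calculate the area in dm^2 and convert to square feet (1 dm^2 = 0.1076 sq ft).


Area = 29 x 22 = 638 dm^2
Conversion: 638 x 0.1076 = 68.65 sq ft


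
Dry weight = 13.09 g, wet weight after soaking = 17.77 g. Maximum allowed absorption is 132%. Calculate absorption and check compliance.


WA = (17.77 - 13.09) / 13.09 x 100 = 35.8%
Maximum allowed: 132%
Compliant: Yes


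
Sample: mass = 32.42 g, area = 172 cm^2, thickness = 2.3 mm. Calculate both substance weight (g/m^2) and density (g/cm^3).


Substance weight = 1884.9 g/m^2
Density = 0.820 g/cm^3

SW = 32.42 / 172 x 10000 = 1884.9 g/m^2
Volume = 172 x 2.3 / 10 = 39.56 cm^3
Density = 32.42 / 39.56 = 0.820 g/cm^3


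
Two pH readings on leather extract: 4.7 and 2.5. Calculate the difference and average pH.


Difference = |4.7 - 2.5| = 2.2
Average = (4.7 + 2.5) / 2 = 3.60


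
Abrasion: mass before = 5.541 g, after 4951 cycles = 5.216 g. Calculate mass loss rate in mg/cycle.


0.066 mg/cycle

Mass loss = 5.541 - 5.216 = 0.325 g
Rate = 0.325 / 4951 x 1000 = 0.066 mg/cycle


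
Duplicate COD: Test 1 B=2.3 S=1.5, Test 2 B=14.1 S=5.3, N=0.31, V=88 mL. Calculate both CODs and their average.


COD1 = 22.5 mg/L
COD2 = 248.0 mg/L
Average = 135.3 mg/L


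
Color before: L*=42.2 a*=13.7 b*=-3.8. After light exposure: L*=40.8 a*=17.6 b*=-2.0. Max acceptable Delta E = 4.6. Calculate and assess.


dL = -1.4, da = 3.9, db = 1.8
dE = sqrt((-1.4)^2 + (3.9)^2 + (1.8)^2) = 4.52
Max = 4.6
Passes: Yes


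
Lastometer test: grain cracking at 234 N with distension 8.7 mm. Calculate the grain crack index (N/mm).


26.9 N/mm


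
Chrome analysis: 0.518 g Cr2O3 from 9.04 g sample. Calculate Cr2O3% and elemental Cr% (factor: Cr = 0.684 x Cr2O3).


Cr2O3 = 5.73%
Cr = 3.92%

Cr2O3% = 0.518 / 9.04 x 100 = 5.73%
Cr% = 5.73 x 0.684 = 3.92%


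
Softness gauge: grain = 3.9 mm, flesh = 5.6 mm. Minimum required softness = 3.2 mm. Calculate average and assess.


Average = (3.9 + 5.6) / 2 = 4.75 mm
Minimum = 3.2 mm
Meets requirement: Yes


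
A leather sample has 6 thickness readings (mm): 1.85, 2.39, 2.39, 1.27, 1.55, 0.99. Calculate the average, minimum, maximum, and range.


Sum = 10.44
Average = 10.44 / 6 = 1.74 mm
Minimum = 0.99 mm
Maximum = 2.39 mm
Range = 2.39 - 0.99 = 1.40 mm


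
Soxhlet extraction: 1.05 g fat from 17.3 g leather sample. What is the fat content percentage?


6.1%

Fat content = 1.05 / 17.3 x 100
Fat = 6.1%


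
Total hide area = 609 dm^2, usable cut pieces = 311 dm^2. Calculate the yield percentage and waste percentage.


Yield = 51.1%
Waste = 48.9%


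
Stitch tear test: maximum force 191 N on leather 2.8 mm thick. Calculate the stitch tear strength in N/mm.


68.2 N/mm


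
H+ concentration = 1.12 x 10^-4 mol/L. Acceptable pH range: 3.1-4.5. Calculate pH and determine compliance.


pH = 3.95
Compliant: Yes


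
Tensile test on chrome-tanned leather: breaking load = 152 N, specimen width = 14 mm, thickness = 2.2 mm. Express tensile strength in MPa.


4.94 MPa

Cross-section = 14 x 2.2 = 30.8 mm^2
TS = 152 / 30.8 = 4.94 MPa
(1 N/mm^2 = 1 MPa)


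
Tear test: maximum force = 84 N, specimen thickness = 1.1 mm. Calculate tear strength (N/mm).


Tear strength = force / thickness
Tear = 84 / 1.1 = 76.4 N/mm


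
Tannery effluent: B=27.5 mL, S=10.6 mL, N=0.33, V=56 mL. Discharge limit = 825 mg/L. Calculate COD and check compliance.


COD = (27.5 - 10.6) x 0.33 x 8000 / 56 = 796.7 mg/L
Limit: 825 mg/L
Compliant: Yes


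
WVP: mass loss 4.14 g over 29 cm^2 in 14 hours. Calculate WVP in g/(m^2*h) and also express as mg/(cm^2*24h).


WVP = 101.97 g/(m^2*h)
Daily rate = 244.73 mg/(cm^2*24h)

WVP = 4.14 / (29 x 14) x 10000 = 101.97 g/(m^2*h)
Mass loss in mg = 4.14 x 1000 = 4140 mg
Per cm^2 per 24h in mg: 4140 x 24 / (29 x 14) = 99360 / 406 = 244.73 mg/(cm^2*24h)


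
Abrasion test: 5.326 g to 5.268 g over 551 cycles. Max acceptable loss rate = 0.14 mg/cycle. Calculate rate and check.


Loss = 5.326 - 5.268 = 0.058 g
Rate = 0.058 g / 551 cycles x 1000 = 0.105 mg/cycle
Max = 0.14 mg/cycle
Passes: Yes


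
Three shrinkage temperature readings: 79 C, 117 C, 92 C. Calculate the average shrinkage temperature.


96.0 C

Average = (79 + 117 + 92) / 3
Average = 288 / 3 = 96.0 C


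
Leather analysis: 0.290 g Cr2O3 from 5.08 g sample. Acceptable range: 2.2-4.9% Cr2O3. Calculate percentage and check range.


Cr2O3% = 0.290 / 5.08 x 100 = 5.71%
Acceptable range: 2.2 to 4.9%
Within range: No


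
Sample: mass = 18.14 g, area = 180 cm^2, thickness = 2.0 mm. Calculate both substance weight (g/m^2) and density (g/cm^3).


Substance weight = 1007.8 g/m^2
Density = 0.504 g/cm^3


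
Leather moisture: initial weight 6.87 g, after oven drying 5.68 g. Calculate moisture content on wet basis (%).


Moisture = 6.87 - 5.68 = 1.19 g
MC = 1.19 / 6.87 x 100 = 17.3%


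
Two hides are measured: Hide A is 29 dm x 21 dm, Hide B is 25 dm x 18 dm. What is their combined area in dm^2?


Hide A area = 29 x 21 = 609 dm^2
Hide B area = 25 x 18 = 450 dm^2
Total = 609 + 450 = 1059 dm^2


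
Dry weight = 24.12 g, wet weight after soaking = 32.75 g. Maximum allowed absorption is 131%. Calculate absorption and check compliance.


WA = (32.75 - 24.12) / 24.12 x 100 = 35.8%
Maximum allowed: 131%
Compliant: Yes


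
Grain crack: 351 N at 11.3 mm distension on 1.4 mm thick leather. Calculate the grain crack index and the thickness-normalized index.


Crack index = 351 / 11.3 = 31.1 N/mm
Normalized = 31.1 / 1.4 = 22.2 N/mm per mm


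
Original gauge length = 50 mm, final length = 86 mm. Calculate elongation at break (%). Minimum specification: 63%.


Elongation = 72.0%
Meets spec: Yes


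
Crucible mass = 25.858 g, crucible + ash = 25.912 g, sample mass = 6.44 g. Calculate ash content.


Ash mass = 0.054 g
Ash content = 0.84%

Ash mass = 25.912 - 25.858 = 0.054 g
Ash% = 0.054 / 6.44 x 100 = 0.84%


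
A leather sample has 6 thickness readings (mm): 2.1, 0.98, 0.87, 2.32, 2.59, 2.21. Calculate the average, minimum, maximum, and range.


Average = 1.85 mm
Min = 0.87 mm
Max = 2.59 mm
Range = 1.72 mm

Sum = 11.07
Average = 11.07 / 6 = 1.85 mm
Minimum = 0.87 mm
Maximum = 2.59 mm
Range = 2.59 - 0.87 = 1.72 mm


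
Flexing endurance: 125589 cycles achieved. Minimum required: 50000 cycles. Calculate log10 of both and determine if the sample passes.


log10(125589) = 5.10
log10(50000) = 4.70
Passes: Yes


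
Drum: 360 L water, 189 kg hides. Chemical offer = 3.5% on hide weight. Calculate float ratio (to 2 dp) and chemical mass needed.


Float ratio = 1.90
Chemical needed = 6.615 kg

Float ratio = 360 / 189 = 1.90
Chemical = 189 x 3.5 / 100 = 6.615 kg


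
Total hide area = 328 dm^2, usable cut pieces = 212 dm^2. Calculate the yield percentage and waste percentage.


Yield = 212 / 328 x 100 = 64.6%
Waste = 328 - 212 = 116 dm^2
Waste% = 100 - 64.6 = 35.4%


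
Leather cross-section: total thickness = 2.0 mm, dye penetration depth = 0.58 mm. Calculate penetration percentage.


Penetration% = 0.58 / 2.0 x 100
Penetration = 29.0%


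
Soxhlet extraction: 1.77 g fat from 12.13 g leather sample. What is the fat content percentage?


14.6%


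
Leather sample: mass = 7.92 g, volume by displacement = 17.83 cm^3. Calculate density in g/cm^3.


0.444 g/cm^3


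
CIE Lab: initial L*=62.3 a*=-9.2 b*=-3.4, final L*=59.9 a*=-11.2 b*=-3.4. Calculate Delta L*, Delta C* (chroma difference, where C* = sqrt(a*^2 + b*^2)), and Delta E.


Delta L* = 59.9 - 62.3 = -2.4
C1* = sqrt((-9.2)^2 + (-3.4)^2) = 9.808
C2* = sqrt((-11.2)^2 + (-3.4)^2) = 11.705
Delta C* = 11.705 - 9.808 = 1.90
Delta E = sqrt((-2.4)^2 + (-2.0)^2 + (0.0)^2) = 3.12


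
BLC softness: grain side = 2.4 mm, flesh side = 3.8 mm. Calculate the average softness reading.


3.10 mm


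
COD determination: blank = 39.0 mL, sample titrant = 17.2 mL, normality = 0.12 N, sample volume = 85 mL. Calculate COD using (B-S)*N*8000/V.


246.2 mg/L

COD = (39.0 - 17.2) x 0.12 x 8000 / 85
COD = 21.8 x 0.12 x 8000 / 85
COD = 246.2 mg/L


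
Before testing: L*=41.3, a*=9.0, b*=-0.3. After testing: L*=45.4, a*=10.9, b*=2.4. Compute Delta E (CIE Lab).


dL = 45.4 - 41.3 = 4.1
da = 10.9 - 9.0 = 1.9
db = 2.4 - (-0.3) = 2.7
dE = sqrt((4.1)^2 + (1.9)^2 + (2.7)^2) = 5.26


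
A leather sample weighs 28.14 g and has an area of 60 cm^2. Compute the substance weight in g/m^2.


Substance weight = mass / area x 10000
SW = 28.14 / 60 x 10000
SW = 4690.0 g/m^2


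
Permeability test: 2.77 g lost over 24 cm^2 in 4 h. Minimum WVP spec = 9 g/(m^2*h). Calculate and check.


WVP = 2.77 / (24 x 4) x 10000 = 288.54 g/(m^2*h)
Minimum: 9 g/(m^2*h)
Meets spec: Yes


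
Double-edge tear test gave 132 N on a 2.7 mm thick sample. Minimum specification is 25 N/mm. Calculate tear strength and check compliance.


Tear strength = 132 / 2.7 = 48.9 N/mm
Required minimum = 25 N/mm
Compliant: Yes


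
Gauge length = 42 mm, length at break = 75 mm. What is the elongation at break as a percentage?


78.6%

Extension = 75 - 42 = 33 mm
Elongation = 33 / 42 x 100 = 78.6%


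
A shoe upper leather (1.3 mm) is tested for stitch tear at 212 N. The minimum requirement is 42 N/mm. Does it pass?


STS = 212 / 1.3 = 163.1 N/mm
Minimum required: 42 N/mm
Passes: Yes


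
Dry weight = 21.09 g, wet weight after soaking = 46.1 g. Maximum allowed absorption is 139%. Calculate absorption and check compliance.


Absorption = 118.6%
Compliant: Yes


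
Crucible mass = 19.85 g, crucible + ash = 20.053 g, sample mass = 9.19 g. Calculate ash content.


Ash mass = 0.203 g
Ash content = 2.21%

Ash mass = 20.053 - 19.85 = 0.203 g
Ash% = 0.203 / 9.19 x 100 = 2.21%


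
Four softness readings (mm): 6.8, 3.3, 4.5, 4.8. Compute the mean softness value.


Sum = 6.8 + 3.3 + 4.5 + 4.8
Mean = 19.4 / 4 = 4.85 mm


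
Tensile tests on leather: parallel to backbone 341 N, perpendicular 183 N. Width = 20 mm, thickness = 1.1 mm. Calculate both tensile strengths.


Parallel = 15.50 N/mm^2
Perpendicular = 8.32 N/mm^2

Area = 20 x 1.1 = 22.0 mm^2
TS (parallel) = 341 / 22.0 = 15.50 N/mm^2
TS (perpendicular) = 183 / 22.0 = 8.32 N/mm^2


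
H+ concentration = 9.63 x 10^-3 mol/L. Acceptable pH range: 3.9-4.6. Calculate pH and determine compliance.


pH = 2.02
Compliant: No

pH = -log10(9.63 x 10^-3) = 2.02
Range: 3.9 to 4.6
Compliant: No


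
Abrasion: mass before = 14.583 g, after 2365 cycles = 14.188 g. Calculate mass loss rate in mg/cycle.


0.167 mg/cycle


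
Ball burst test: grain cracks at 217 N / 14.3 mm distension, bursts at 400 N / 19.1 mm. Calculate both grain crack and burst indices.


Crack index = 217 / 14.3 = 15.2 N/mm
Burst index = 400 / 19.1 = 20.9 N/mm


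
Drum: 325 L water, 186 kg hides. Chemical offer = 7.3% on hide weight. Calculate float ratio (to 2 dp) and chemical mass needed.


Float ratio = 325 / 186 = 1.75
Chemical = 186 x 7.3 / 100 = 13.578 kg


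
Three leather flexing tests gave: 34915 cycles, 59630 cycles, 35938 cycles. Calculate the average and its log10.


Average = (34915 + 59630 + 35938) / 3 = 43494 cycles
log10(43494) = 4.64


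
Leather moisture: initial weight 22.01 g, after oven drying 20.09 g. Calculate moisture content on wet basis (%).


Moisture = 22.01 - 20.09 = 1.92 g
MC = 1.92 / 22.01 x 100 = 8.7%


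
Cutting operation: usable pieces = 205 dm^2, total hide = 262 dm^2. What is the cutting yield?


78.2%


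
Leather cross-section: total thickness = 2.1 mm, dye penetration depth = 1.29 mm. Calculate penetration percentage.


Penetration% = 1.29 / 2.1 x 100
Penetration = 61.4%


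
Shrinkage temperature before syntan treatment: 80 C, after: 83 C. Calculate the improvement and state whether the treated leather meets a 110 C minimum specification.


Improvement = 3 C
Meets 110 C spec: No

Improvement = 83 - 80 = 3 C
Spec check: 83 C >= 110 C? No


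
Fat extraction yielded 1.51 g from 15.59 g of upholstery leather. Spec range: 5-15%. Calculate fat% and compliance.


Fat% = 1.51 / 15.59 x 100 = 9.7%
Spec range: 5-15%
Compliant: Yes


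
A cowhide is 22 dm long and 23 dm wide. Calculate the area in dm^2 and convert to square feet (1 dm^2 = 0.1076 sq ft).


506 dm^2
54.45 sq ft

Area = 22 x 23 = 506 dm^2
Conversion: 506 x 0.1076 = 54.45 sq ft


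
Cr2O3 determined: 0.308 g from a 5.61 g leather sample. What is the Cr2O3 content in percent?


Cr2O3% = 0.308 / 5.61 x 100
Cr2O3% = 5.49%


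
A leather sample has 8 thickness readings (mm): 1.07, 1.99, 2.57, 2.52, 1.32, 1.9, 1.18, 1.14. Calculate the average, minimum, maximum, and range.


Sum = 13.69
Average = 13.69 / 8 = 1.71 mm
Minimum = 1.07 mm
Maximum = 2.57 mm
Range = 2.57 - 1.07 = 1.50 mm


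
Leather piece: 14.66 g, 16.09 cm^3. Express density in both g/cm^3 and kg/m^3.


Density = 14.66 / 16.09 = 0.911 g/cm^3
Convert: 0.911 x 1000 = 911 kg/m^3


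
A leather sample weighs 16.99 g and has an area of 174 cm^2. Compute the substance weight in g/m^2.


976.4 g/m^2

Substance weight = mass / area x 10000
SW = 16.99 / 174 x 10000
SW = 976.4 g/m^2


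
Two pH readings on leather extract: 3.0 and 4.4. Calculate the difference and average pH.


Difference = |3.0 - 4.4| = 1.4
Average = (3.0 + 4.4) / 2 = 3.70


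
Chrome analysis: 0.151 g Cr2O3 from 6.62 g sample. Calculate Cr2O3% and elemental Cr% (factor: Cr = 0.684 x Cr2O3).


Cr2O3% = 0.151 / 6.62 x 100 = 2.28%
Cr% = 2.28 x 0.684 = 1.56%


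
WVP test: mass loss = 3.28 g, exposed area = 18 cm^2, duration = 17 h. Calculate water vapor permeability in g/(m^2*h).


107.19 g/(m^2*h)


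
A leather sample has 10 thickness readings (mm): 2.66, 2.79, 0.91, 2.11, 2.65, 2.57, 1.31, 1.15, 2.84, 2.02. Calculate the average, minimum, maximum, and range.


Average = 2.10 mm
Min = 0.91 mm
Max = 2.84 mm
Range = 1.93 mm

Sum = 21.01
Average = 21.01 / 10 = 2.10 mm
Minimum = 0.91 mm
Maximum = 2.84 mm
Range = 2.84 - 0.91 = 1.93 mm


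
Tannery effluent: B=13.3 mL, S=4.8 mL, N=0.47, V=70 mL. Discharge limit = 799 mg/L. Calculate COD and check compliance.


COD = 456.6 mg/L
Compliant: Yes

COD = (13.3 - 4.8) x 0.47 x 8000 / 70 = 456.6 mg/L
Limit: 799 mg/L
Compliant: Yes


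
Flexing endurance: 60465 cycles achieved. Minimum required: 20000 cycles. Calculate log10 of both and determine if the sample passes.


Achieved: log10 = 4.78
Required: log10 = 4.30
Passes: Yes


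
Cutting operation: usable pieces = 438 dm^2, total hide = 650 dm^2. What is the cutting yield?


Yield = usable / total x 100
Yield = 438 / 650 x 100 = 67.4%


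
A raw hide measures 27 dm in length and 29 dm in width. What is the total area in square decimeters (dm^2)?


Area = length x width
Area = 27 x 29 = 783 dm^2


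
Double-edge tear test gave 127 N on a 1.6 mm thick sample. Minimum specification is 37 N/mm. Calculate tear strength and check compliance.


Tear strength = 127 / 1.6 = 79.4 N/mm
Required minimum = 37 N/mm
Compliant: Yes


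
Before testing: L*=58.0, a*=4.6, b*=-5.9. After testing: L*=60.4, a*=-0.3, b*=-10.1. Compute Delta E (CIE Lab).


dL = 60.4 - 58.0 = 2.4
da = -0.3 - 4.6 = -4.9
db = -10.1 - (-5.9) = -4.2
dE = sqrt((2.4)^2 + (-4.9)^2 + (-4.2)^2) = 6.89


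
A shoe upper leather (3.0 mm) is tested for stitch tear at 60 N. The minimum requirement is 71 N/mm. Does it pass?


STS = 20.0 N/mm
Passes: No


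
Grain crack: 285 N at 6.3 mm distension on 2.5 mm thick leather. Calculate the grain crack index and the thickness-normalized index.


Crack index = 45.2 N/mm
Normalized index = 18.1 N/mm per mm

Crack index = 285 / 6.3 = 45.2 N/mm
Normalized = 45.2 / 2.5 = 18.1 N/mm per mm
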